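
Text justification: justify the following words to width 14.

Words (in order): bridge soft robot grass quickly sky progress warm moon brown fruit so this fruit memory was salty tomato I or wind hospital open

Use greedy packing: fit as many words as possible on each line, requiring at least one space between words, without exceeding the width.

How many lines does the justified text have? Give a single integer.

Line 1: ['bridge', 'soft'] (min_width=11, slack=3)
Line 2: ['robot', 'grass'] (min_width=11, slack=3)
Line 3: ['quickly', 'sky'] (min_width=11, slack=3)
Line 4: ['progress', 'warm'] (min_width=13, slack=1)
Line 5: ['moon', 'brown'] (min_width=10, slack=4)
Line 6: ['fruit', 'so', 'this'] (min_width=13, slack=1)
Line 7: ['fruit', 'memory'] (min_width=12, slack=2)
Line 8: ['was', 'salty'] (min_width=9, slack=5)
Line 9: ['tomato', 'I', 'or'] (min_width=11, slack=3)
Line 10: ['wind', 'hospital'] (min_width=13, slack=1)
Line 11: ['open'] (min_width=4, slack=10)
Total lines: 11

Answer: 11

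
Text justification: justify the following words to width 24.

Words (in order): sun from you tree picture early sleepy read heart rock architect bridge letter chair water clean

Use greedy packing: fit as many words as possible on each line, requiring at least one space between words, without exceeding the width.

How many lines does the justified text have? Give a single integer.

Line 1: ['sun', 'from', 'you', 'tree'] (min_width=17, slack=7)
Line 2: ['picture', 'early', 'sleepy'] (min_width=20, slack=4)
Line 3: ['read', 'heart', 'rock'] (min_width=15, slack=9)
Line 4: ['architect', 'bridge', 'letter'] (min_width=23, slack=1)
Line 5: ['chair', 'water', 'clean'] (min_width=17, slack=7)
Total lines: 5

Answer: 5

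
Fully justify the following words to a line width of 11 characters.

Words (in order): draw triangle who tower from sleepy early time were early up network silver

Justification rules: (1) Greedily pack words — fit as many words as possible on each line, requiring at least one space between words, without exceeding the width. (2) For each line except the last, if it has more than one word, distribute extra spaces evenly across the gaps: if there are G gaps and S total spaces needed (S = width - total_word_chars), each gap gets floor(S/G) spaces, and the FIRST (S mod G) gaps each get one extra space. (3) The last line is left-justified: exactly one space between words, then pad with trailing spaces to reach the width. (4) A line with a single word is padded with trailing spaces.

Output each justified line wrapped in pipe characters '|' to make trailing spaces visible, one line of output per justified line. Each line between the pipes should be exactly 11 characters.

Line 1: ['draw'] (min_width=4, slack=7)
Line 2: ['triangle'] (min_width=8, slack=3)
Line 3: ['who', 'tower'] (min_width=9, slack=2)
Line 4: ['from', 'sleepy'] (min_width=11, slack=0)
Line 5: ['early', 'time'] (min_width=10, slack=1)
Line 6: ['were', 'early'] (min_width=10, slack=1)
Line 7: ['up', 'network'] (min_width=10, slack=1)
Line 8: ['silver'] (min_width=6, slack=5)

Answer: |draw       |
|triangle   |
|who   tower|
|from sleepy|
|early  time|
|were  early|
|up  network|
|silver     |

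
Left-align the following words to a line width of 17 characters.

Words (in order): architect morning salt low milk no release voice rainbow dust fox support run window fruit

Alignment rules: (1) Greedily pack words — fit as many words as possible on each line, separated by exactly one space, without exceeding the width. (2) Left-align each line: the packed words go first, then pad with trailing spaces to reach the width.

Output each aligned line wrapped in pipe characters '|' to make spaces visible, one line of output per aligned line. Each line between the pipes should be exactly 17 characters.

Answer: |architect morning|
|salt low milk no |
|release voice    |
|rainbow dust fox |
|support run      |
|window fruit     |

Derivation:
Line 1: ['architect', 'morning'] (min_width=17, slack=0)
Line 2: ['salt', 'low', 'milk', 'no'] (min_width=16, slack=1)
Line 3: ['release', 'voice'] (min_width=13, slack=4)
Line 4: ['rainbow', 'dust', 'fox'] (min_width=16, slack=1)
Line 5: ['support', 'run'] (min_width=11, slack=6)
Line 6: ['window', 'fruit'] (min_width=12, slack=5)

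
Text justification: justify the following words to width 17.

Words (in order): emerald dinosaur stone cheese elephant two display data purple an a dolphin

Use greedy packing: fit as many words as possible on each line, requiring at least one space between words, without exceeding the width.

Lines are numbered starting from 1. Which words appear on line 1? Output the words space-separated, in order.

Line 1: ['emerald', 'dinosaur'] (min_width=16, slack=1)
Line 2: ['stone', 'cheese'] (min_width=12, slack=5)
Line 3: ['elephant', 'two'] (min_width=12, slack=5)
Line 4: ['display', 'data'] (min_width=12, slack=5)
Line 5: ['purple', 'an', 'a'] (min_width=11, slack=6)
Line 6: ['dolphin'] (min_width=7, slack=10)

Answer: emerald dinosaur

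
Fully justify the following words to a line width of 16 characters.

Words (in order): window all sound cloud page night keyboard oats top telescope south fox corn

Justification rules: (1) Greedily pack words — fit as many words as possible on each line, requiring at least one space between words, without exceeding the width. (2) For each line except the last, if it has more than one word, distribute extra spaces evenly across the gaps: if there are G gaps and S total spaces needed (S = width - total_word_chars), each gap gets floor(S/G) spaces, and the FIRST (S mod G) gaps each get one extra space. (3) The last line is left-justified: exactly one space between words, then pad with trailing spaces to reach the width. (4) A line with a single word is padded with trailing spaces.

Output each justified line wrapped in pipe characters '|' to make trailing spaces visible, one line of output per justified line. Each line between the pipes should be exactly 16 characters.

Answer: |window all sound|
|cloud page night|
|keyboard    oats|
|top    telescope|
|south fox corn  |

Derivation:
Line 1: ['window', 'all', 'sound'] (min_width=16, slack=0)
Line 2: ['cloud', 'page', 'night'] (min_width=16, slack=0)
Line 3: ['keyboard', 'oats'] (min_width=13, slack=3)
Line 4: ['top', 'telescope'] (min_width=13, slack=3)
Line 5: ['south', 'fox', 'corn'] (min_width=14, slack=2)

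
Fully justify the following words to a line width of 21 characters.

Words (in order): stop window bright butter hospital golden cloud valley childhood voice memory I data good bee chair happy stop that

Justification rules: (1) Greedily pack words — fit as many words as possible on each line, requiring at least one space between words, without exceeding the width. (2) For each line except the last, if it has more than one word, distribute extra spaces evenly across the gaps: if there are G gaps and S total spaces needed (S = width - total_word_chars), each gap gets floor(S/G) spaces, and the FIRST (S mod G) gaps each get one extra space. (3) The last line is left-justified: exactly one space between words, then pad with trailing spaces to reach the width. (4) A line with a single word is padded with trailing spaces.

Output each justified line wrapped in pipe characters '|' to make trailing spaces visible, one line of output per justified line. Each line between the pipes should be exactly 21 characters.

Answer: |stop   window  bright|
|butter       hospital|
|golden  cloud  valley|
|childhood       voice|
|memory  I  data  good|
|bee  chair happy stop|
|that                 |

Derivation:
Line 1: ['stop', 'window', 'bright'] (min_width=18, slack=3)
Line 2: ['butter', 'hospital'] (min_width=15, slack=6)
Line 3: ['golden', 'cloud', 'valley'] (min_width=19, slack=2)
Line 4: ['childhood', 'voice'] (min_width=15, slack=6)
Line 5: ['memory', 'I', 'data', 'good'] (min_width=18, slack=3)
Line 6: ['bee', 'chair', 'happy', 'stop'] (min_width=20, slack=1)
Line 7: ['that'] (min_width=4, slack=17)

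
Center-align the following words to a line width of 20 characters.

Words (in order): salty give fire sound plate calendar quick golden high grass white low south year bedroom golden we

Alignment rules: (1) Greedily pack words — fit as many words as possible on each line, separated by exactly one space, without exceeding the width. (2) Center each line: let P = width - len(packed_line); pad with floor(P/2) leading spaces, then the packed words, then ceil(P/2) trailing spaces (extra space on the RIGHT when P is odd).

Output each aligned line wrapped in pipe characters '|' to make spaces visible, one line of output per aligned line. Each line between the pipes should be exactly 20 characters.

Line 1: ['salty', 'give', 'fire'] (min_width=15, slack=5)
Line 2: ['sound', 'plate', 'calendar'] (min_width=20, slack=0)
Line 3: ['quick', 'golden', 'high'] (min_width=17, slack=3)
Line 4: ['grass', 'white', 'low'] (min_width=15, slack=5)
Line 5: ['south', 'year', 'bedroom'] (min_width=18, slack=2)
Line 6: ['golden', 'we'] (min_width=9, slack=11)

Answer: |  salty give fire   |
|sound plate calendar|
| quick golden high  |
|  grass white low   |
| south year bedroom |
|     golden we      |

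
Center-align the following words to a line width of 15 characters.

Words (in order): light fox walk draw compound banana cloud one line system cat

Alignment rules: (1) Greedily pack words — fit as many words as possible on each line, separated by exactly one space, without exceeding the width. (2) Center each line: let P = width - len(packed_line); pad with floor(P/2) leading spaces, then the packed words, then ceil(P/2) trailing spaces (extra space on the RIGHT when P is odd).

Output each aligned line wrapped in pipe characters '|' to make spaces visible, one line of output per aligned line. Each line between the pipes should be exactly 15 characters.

Line 1: ['light', 'fox', 'walk'] (min_width=14, slack=1)
Line 2: ['draw', 'compound'] (min_width=13, slack=2)
Line 3: ['banana', 'cloud'] (min_width=12, slack=3)
Line 4: ['one', 'line', 'system'] (min_width=15, slack=0)
Line 5: ['cat'] (min_width=3, slack=12)

Answer: |light fox walk |
| draw compound |
| banana cloud  |
|one line system|
|      cat      |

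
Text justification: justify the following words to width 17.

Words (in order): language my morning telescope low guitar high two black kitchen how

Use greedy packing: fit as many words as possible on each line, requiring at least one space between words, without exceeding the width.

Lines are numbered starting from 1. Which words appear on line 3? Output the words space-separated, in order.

Line 1: ['language', 'my'] (min_width=11, slack=6)
Line 2: ['morning', 'telescope'] (min_width=17, slack=0)
Line 3: ['low', 'guitar', 'high'] (min_width=15, slack=2)
Line 4: ['two', 'black', 'kitchen'] (min_width=17, slack=0)
Line 5: ['how'] (min_width=3, slack=14)

Answer: low guitar high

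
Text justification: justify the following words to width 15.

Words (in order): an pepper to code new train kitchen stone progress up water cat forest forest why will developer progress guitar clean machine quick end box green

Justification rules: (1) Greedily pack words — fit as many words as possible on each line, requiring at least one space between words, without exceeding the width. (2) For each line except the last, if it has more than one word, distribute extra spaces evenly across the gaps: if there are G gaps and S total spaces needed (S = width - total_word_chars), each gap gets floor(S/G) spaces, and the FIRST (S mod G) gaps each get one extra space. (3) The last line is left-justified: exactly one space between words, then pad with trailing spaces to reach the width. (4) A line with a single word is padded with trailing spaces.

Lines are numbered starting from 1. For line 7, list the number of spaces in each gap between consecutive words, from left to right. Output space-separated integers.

Answer: 8

Derivation:
Line 1: ['an', 'pepper', 'to'] (min_width=12, slack=3)
Line 2: ['code', 'new', 'train'] (min_width=14, slack=1)
Line 3: ['kitchen', 'stone'] (min_width=13, slack=2)
Line 4: ['progress', 'up'] (min_width=11, slack=4)
Line 5: ['water', 'cat'] (min_width=9, slack=6)
Line 6: ['forest', 'forest'] (min_width=13, slack=2)
Line 7: ['why', 'will'] (min_width=8, slack=7)
Line 8: ['developer'] (min_width=9, slack=6)
Line 9: ['progress', 'guitar'] (min_width=15, slack=0)
Line 10: ['clean', 'machine'] (min_width=13, slack=2)
Line 11: ['quick', 'end', 'box'] (min_width=13, slack=2)
Line 12: ['green'] (min_width=5, slack=10)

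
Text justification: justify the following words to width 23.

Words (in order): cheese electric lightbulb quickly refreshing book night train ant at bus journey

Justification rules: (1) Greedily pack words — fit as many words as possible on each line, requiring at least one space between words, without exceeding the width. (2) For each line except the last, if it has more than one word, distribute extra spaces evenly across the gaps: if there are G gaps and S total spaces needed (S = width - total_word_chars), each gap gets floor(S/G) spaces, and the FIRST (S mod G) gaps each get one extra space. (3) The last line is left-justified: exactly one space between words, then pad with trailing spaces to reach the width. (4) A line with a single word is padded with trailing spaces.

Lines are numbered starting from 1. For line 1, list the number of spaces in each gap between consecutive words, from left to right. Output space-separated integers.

Line 1: ['cheese', 'electric'] (min_width=15, slack=8)
Line 2: ['lightbulb', 'quickly'] (min_width=17, slack=6)
Line 3: ['refreshing', 'book', 'night'] (min_width=21, slack=2)
Line 4: ['train', 'ant', 'at', 'bus'] (min_width=16, slack=7)
Line 5: ['journey'] (min_width=7, slack=16)

Answer: 9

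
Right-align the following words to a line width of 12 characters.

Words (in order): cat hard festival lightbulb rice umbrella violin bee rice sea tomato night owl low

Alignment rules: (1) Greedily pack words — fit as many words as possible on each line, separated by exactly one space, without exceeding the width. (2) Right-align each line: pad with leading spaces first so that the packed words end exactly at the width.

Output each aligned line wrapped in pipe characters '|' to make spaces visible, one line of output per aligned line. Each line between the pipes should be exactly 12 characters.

Answer: |    cat hard|
|    festival|
|   lightbulb|
|        rice|
|    umbrella|
|  violin bee|
|    rice sea|
|tomato night|
|     owl low|

Derivation:
Line 1: ['cat', 'hard'] (min_width=8, slack=4)
Line 2: ['festival'] (min_width=8, slack=4)
Line 3: ['lightbulb'] (min_width=9, slack=3)
Line 4: ['rice'] (min_width=4, slack=8)
Line 5: ['umbrella'] (min_width=8, slack=4)
Line 6: ['violin', 'bee'] (min_width=10, slack=2)
Line 7: ['rice', 'sea'] (min_width=8, slack=4)
Line 8: ['tomato', 'night'] (min_width=12, slack=0)
Line 9: ['owl', 'low'] (min_width=7, slack=5)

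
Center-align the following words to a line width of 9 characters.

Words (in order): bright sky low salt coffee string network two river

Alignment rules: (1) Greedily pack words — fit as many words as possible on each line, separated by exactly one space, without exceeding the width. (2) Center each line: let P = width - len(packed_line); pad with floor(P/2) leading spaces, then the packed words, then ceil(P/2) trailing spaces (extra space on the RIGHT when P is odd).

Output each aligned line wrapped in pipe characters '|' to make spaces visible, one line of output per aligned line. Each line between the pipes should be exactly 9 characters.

Answer: | bright  |
| sky low |
|  salt   |
| coffee  |
| string  |
| network |
|two river|

Derivation:
Line 1: ['bright'] (min_width=6, slack=3)
Line 2: ['sky', 'low'] (min_width=7, slack=2)
Line 3: ['salt'] (min_width=4, slack=5)
Line 4: ['coffee'] (min_width=6, slack=3)
Line 5: ['string'] (min_width=6, slack=3)
Line 6: ['network'] (min_width=7, slack=2)
Line 7: ['two', 'river'] (min_width=9, slack=0)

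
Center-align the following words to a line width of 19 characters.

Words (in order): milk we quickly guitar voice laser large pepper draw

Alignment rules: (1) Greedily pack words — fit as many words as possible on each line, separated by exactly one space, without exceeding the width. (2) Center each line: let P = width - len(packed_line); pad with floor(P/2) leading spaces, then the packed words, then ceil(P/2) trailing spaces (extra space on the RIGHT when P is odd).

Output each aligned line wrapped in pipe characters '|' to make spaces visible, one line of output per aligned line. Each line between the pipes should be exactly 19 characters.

Answer: |  milk we quickly  |
|guitar voice laser |
| large pepper draw |

Derivation:
Line 1: ['milk', 'we', 'quickly'] (min_width=15, slack=4)
Line 2: ['guitar', 'voice', 'laser'] (min_width=18, slack=1)
Line 3: ['large', 'pepper', 'draw'] (min_width=17, slack=2)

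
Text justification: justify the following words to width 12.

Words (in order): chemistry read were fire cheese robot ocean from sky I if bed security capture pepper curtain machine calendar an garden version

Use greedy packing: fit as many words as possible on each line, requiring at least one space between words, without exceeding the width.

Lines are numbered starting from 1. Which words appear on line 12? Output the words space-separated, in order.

Line 1: ['chemistry'] (min_width=9, slack=3)
Line 2: ['read', 'were'] (min_width=9, slack=3)
Line 3: ['fire', 'cheese'] (min_width=11, slack=1)
Line 4: ['robot', 'ocean'] (min_width=11, slack=1)
Line 5: ['from', 'sky', 'I'] (min_width=10, slack=2)
Line 6: ['if', 'bed'] (min_width=6, slack=6)
Line 7: ['security'] (min_width=8, slack=4)
Line 8: ['capture'] (min_width=7, slack=5)
Line 9: ['pepper'] (min_width=6, slack=6)
Line 10: ['curtain'] (min_width=7, slack=5)
Line 11: ['machine'] (min_width=7, slack=5)
Line 12: ['calendar', 'an'] (min_width=11, slack=1)
Line 13: ['garden'] (min_width=6, slack=6)
Line 14: ['version'] (min_width=7, slack=5)

Answer: calendar an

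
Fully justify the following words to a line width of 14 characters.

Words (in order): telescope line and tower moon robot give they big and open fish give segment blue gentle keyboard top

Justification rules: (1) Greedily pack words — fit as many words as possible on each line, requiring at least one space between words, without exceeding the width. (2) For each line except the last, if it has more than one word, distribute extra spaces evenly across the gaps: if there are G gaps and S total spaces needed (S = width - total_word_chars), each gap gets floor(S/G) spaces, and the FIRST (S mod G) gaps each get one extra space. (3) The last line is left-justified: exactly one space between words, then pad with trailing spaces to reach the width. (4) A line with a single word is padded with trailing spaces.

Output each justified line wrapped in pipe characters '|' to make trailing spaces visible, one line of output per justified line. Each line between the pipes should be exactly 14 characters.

Line 1: ['telescope', 'line'] (min_width=14, slack=0)
Line 2: ['and', 'tower', 'moon'] (min_width=14, slack=0)
Line 3: ['robot', 'give'] (min_width=10, slack=4)
Line 4: ['they', 'big', 'and'] (min_width=12, slack=2)
Line 5: ['open', 'fish', 'give'] (min_width=14, slack=0)
Line 6: ['segment', 'blue'] (min_width=12, slack=2)
Line 7: ['gentle'] (min_width=6, slack=8)
Line 8: ['keyboard', 'top'] (min_width=12, slack=2)

Answer: |telescope line|
|and tower moon|
|robot     give|
|they  big  and|
|open fish give|
|segment   blue|
|gentle        |
|keyboard top  |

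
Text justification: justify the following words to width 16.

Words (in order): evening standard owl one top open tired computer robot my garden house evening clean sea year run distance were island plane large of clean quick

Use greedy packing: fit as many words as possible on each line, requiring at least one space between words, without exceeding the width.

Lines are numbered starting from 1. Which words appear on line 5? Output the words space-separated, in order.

Line 1: ['evening', 'standard'] (min_width=16, slack=0)
Line 2: ['owl', 'one', 'top', 'open'] (min_width=16, slack=0)
Line 3: ['tired', 'computer'] (min_width=14, slack=2)
Line 4: ['robot', 'my', 'garden'] (min_width=15, slack=1)
Line 5: ['house', 'evening'] (min_width=13, slack=3)
Line 6: ['clean', 'sea', 'year'] (min_width=14, slack=2)
Line 7: ['run', 'distance'] (min_width=12, slack=4)
Line 8: ['were', 'island'] (min_width=11, slack=5)
Line 9: ['plane', 'large', 'of'] (min_width=14, slack=2)
Line 10: ['clean', 'quick'] (min_width=11, slack=5)

Answer: house evening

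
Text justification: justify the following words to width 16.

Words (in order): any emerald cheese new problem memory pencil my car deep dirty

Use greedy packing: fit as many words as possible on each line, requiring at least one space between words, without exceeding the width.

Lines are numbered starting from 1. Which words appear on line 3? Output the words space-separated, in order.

Answer: problem memory

Derivation:
Line 1: ['any', 'emerald'] (min_width=11, slack=5)
Line 2: ['cheese', 'new'] (min_width=10, slack=6)
Line 3: ['problem', 'memory'] (min_width=14, slack=2)
Line 4: ['pencil', 'my', 'car'] (min_width=13, slack=3)
Line 5: ['deep', 'dirty'] (min_width=10, slack=6)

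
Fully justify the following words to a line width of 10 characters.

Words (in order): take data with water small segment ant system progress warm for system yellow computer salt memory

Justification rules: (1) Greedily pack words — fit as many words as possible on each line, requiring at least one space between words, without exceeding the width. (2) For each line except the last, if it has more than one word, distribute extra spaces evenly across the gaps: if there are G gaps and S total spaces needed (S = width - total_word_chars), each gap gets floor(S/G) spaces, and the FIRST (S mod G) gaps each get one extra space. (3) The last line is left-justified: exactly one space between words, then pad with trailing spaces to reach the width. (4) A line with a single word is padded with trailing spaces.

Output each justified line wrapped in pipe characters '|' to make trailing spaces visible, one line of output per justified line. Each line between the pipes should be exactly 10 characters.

Answer: |take  data|
|with water|
|small     |
|segment   |
|ant system|
|progress  |
|warm   for|
|system    |
|yellow    |
|computer  |
|salt      |
|memory    |

Derivation:
Line 1: ['take', 'data'] (min_width=9, slack=1)
Line 2: ['with', 'water'] (min_width=10, slack=0)
Line 3: ['small'] (min_width=5, slack=5)
Line 4: ['segment'] (min_width=7, slack=3)
Line 5: ['ant', 'system'] (min_width=10, slack=0)
Line 6: ['progress'] (min_width=8, slack=2)
Line 7: ['warm', 'for'] (min_width=8, slack=2)
Line 8: ['system'] (min_width=6, slack=4)
Line 9: ['yellow'] (min_width=6, slack=4)
Line 10: ['computer'] (min_width=8, slack=2)
Line 11: ['salt'] (min_width=4, slack=6)
Line 12: ['memory'] (min_width=6, slack=4)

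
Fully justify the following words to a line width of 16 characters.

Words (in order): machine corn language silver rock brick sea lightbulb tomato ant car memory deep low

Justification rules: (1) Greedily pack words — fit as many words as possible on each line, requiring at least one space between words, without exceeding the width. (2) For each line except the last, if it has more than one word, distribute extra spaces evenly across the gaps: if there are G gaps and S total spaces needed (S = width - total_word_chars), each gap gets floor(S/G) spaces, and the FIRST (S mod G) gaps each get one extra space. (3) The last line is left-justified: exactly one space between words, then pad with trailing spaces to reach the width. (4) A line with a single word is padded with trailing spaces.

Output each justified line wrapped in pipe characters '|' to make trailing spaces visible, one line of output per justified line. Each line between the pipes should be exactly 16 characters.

Line 1: ['machine', 'corn'] (min_width=12, slack=4)
Line 2: ['language', 'silver'] (min_width=15, slack=1)
Line 3: ['rock', 'brick', 'sea'] (min_width=14, slack=2)
Line 4: ['lightbulb', 'tomato'] (min_width=16, slack=0)
Line 5: ['ant', 'car', 'memory'] (min_width=14, slack=2)
Line 6: ['deep', 'low'] (min_width=8, slack=8)

Answer: |machine     corn|
|language  silver|
|rock  brick  sea|
|lightbulb tomato|
|ant  car  memory|
|deep low        |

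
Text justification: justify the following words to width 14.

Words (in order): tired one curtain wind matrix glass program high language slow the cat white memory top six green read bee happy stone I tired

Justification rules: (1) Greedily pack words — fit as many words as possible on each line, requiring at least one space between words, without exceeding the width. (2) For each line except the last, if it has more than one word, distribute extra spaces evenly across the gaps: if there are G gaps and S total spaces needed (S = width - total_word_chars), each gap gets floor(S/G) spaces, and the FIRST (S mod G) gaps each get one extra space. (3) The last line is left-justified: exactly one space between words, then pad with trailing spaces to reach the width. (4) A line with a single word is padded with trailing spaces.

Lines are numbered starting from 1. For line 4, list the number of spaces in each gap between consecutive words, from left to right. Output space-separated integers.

Answer: 3

Derivation:
Line 1: ['tired', 'one'] (min_width=9, slack=5)
Line 2: ['curtain', 'wind'] (min_width=12, slack=2)
Line 3: ['matrix', 'glass'] (min_width=12, slack=2)
Line 4: ['program', 'high'] (min_width=12, slack=2)
Line 5: ['language', 'slow'] (min_width=13, slack=1)
Line 6: ['the', 'cat', 'white'] (min_width=13, slack=1)
Line 7: ['memory', 'top', 'six'] (min_width=14, slack=0)
Line 8: ['green', 'read', 'bee'] (min_width=14, slack=0)
Line 9: ['happy', 'stone', 'I'] (min_width=13, slack=1)
Line 10: ['tired'] (min_width=5, slack=9)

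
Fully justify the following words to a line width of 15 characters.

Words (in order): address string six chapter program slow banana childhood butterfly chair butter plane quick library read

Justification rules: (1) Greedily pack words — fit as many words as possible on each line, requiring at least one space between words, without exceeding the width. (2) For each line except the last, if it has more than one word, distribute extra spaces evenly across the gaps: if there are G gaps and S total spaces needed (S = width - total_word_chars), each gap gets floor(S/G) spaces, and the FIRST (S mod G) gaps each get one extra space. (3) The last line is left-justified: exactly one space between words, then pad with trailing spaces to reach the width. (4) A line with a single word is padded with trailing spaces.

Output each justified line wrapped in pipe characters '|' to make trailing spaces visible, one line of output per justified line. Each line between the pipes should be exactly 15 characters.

Answer: |address  string|
|six     chapter|
|program    slow|
|banana         |
|childhood      |
|butterfly chair|
|butter    plane|
|quick   library|
|read           |

Derivation:
Line 1: ['address', 'string'] (min_width=14, slack=1)
Line 2: ['six', 'chapter'] (min_width=11, slack=4)
Line 3: ['program', 'slow'] (min_width=12, slack=3)
Line 4: ['banana'] (min_width=6, slack=9)
Line 5: ['childhood'] (min_width=9, slack=6)
Line 6: ['butterfly', 'chair'] (min_width=15, slack=0)
Line 7: ['butter', 'plane'] (min_width=12, slack=3)
Line 8: ['quick', 'library'] (min_width=13, slack=2)
Line 9: ['read'] (min_width=4, slack=11)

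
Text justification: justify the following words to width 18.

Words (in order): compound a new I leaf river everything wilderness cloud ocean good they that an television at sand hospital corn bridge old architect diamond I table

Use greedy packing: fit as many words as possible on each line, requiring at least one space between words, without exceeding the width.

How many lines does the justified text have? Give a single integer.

Answer: 10

Derivation:
Line 1: ['compound', 'a', 'new', 'I'] (min_width=16, slack=2)
Line 2: ['leaf', 'river'] (min_width=10, slack=8)
Line 3: ['everything'] (min_width=10, slack=8)
Line 4: ['wilderness', 'cloud'] (min_width=16, slack=2)
Line 5: ['ocean', 'good', 'they'] (min_width=15, slack=3)
Line 6: ['that', 'an', 'television'] (min_width=18, slack=0)
Line 7: ['at', 'sand', 'hospital'] (min_width=16, slack=2)
Line 8: ['corn', 'bridge', 'old'] (min_width=15, slack=3)
Line 9: ['architect', 'diamond'] (min_width=17, slack=1)
Line 10: ['I', 'table'] (min_width=7, slack=11)
Total lines: 10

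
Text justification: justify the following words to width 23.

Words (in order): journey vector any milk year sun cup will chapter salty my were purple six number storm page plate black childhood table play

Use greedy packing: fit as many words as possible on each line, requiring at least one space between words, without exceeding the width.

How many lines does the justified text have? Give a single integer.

Answer: 6

Derivation:
Line 1: ['journey', 'vector', 'any', 'milk'] (min_width=23, slack=0)
Line 2: ['year', 'sun', 'cup', 'will'] (min_width=17, slack=6)
Line 3: ['chapter', 'salty', 'my', 'were'] (min_width=21, slack=2)
Line 4: ['purple', 'six', 'number', 'storm'] (min_width=23, slack=0)
Line 5: ['page', 'plate', 'black'] (min_width=16, slack=7)
Line 6: ['childhood', 'table', 'play'] (min_width=20, slack=3)
Total lines: 6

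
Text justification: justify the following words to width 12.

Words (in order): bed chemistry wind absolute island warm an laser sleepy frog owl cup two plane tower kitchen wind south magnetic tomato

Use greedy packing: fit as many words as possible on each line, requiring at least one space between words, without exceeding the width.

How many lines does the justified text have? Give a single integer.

Answer: 13

Derivation:
Line 1: ['bed'] (min_width=3, slack=9)
Line 2: ['chemistry'] (min_width=9, slack=3)
Line 3: ['wind'] (min_width=4, slack=8)
Line 4: ['absolute'] (min_width=8, slack=4)
Line 5: ['island', 'warm'] (min_width=11, slack=1)
Line 6: ['an', 'laser'] (min_width=8, slack=4)
Line 7: ['sleepy', 'frog'] (min_width=11, slack=1)
Line 8: ['owl', 'cup', 'two'] (min_width=11, slack=1)
Line 9: ['plane', 'tower'] (min_width=11, slack=1)
Line 10: ['kitchen', 'wind'] (min_width=12, slack=0)
Line 11: ['south'] (min_width=5, slack=7)
Line 12: ['magnetic'] (min_width=8, slack=4)
Line 13: ['tomato'] (min_width=6, slack=6)
Total lines: 13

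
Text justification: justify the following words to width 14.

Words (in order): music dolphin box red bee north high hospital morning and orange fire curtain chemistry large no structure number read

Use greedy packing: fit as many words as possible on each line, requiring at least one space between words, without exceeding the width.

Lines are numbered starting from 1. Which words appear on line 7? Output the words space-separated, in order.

Line 1: ['music', 'dolphin'] (min_width=13, slack=1)
Line 2: ['box', 'red', 'bee'] (min_width=11, slack=3)
Line 3: ['north', 'high'] (min_width=10, slack=4)
Line 4: ['hospital'] (min_width=8, slack=6)
Line 5: ['morning', 'and'] (min_width=11, slack=3)
Line 6: ['orange', 'fire'] (min_width=11, slack=3)
Line 7: ['curtain'] (min_width=7, slack=7)
Line 8: ['chemistry'] (min_width=9, slack=5)
Line 9: ['large', 'no'] (min_width=8, slack=6)
Line 10: ['structure'] (min_width=9, slack=5)
Line 11: ['number', 'read'] (min_width=11, slack=3)

Answer: curtain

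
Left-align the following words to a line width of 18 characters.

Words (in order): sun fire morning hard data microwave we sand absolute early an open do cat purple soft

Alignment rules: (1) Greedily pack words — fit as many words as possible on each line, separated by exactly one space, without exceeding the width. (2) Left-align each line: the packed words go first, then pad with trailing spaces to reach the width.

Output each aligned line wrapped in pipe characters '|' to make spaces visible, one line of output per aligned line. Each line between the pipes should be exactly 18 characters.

Line 1: ['sun', 'fire', 'morning'] (min_width=16, slack=2)
Line 2: ['hard', 'data'] (min_width=9, slack=9)
Line 3: ['microwave', 'we', 'sand'] (min_width=17, slack=1)
Line 4: ['absolute', 'early', 'an'] (min_width=17, slack=1)
Line 5: ['open', 'do', 'cat', 'purple'] (min_width=18, slack=0)
Line 6: ['soft'] (min_width=4, slack=14)

Answer: |sun fire morning  |
|hard data         |
|microwave we sand |
|absolute early an |
|open do cat purple|
|soft              |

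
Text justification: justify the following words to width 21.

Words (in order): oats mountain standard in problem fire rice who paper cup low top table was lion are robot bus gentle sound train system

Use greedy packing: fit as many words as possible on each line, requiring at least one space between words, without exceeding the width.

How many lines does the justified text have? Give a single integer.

Answer: 7

Derivation:
Line 1: ['oats', 'mountain'] (min_width=13, slack=8)
Line 2: ['standard', 'in', 'problem'] (min_width=19, slack=2)
Line 3: ['fire', 'rice', 'who', 'paper'] (min_width=19, slack=2)
Line 4: ['cup', 'low', 'top', 'table', 'was'] (min_width=21, slack=0)
Line 5: ['lion', 'are', 'robot', 'bus'] (min_width=18, slack=3)
Line 6: ['gentle', 'sound', 'train'] (min_width=18, slack=3)
Line 7: ['system'] (min_width=6, slack=15)
Total lines: 7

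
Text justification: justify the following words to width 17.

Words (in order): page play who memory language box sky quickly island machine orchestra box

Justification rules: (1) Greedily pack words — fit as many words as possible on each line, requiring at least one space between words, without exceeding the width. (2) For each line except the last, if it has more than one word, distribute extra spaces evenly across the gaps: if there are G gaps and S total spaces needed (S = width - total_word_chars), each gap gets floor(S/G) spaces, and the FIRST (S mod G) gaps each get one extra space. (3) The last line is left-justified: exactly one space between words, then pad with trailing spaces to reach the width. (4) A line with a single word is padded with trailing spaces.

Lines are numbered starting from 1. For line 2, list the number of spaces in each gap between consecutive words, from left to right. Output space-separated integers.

Line 1: ['page', 'play', 'who'] (min_width=13, slack=4)
Line 2: ['memory', 'language'] (min_width=15, slack=2)
Line 3: ['box', 'sky', 'quickly'] (min_width=15, slack=2)
Line 4: ['island', 'machine'] (min_width=14, slack=3)
Line 5: ['orchestra', 'box'] (min_width=13, slack=4)

Answer: 3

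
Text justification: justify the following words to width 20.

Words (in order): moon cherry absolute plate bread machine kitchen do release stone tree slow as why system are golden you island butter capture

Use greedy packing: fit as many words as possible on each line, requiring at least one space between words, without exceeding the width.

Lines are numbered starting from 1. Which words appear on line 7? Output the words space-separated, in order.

Answer: butter capture

Derivation:
Line 1: ['moon', 'cherry', 'absolute'] (min_width=20, slack=0)
Line 2: ['plate', 'bread', 'machine'] (min_width=19, slack=1)
Line 3: ['kitchen', 'do', 'release'] (min_width=18, slack=2)
Line 4: ['stone', 'tree', 'slow', 'as'] (min_width=18, slack=2)
Line 5: ['why', 'system', 'are'] (min_width=14, slack=6)
Line 6: ['golden', 'you', 'island'] (min_width=17, slack=3)
Line 7: ['butter', 'capture'] (min_width=14, slack=6)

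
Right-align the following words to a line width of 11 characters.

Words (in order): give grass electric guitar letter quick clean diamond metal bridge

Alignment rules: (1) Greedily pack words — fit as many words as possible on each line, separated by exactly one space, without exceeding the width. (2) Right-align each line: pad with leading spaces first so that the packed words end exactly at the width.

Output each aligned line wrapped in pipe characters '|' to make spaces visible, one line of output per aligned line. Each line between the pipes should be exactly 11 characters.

Answer: | give grass|
|   electric|
|     guitar|
|     letter|
|quick clean|
|    diamond|
|      metal|
|     bridge|

Derivation:
Line 1: ['give', 'grass'] (min_width=10, slack=1)
Line 2: ['electric'] (min_width=8, slack=3)
Line 3: ['guitar'] (min_width=6, slack=5)
Line 4: ['letter'] (min_width=6, slack=5)
Line 5: ['quick', 'clean'] (min_width=11, slack=0)
Line 6: ['diamond'] (min_width=7, slack=4)
Line 7: ['metal'] (min_width=5, slack=6)
Line 8: ['bridge'] (min_width=6, slack=5)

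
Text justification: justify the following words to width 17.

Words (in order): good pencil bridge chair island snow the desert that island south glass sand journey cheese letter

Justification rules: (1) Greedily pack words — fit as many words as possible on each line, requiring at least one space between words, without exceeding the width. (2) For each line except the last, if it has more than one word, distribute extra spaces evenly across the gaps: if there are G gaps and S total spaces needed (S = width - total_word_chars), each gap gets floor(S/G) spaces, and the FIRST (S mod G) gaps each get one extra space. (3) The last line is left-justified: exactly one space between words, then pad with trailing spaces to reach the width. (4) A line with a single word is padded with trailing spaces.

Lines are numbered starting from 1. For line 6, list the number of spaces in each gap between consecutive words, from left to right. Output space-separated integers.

Line 1: ['good', 'pencil'] (min_width=11, slack=6)
Line 2: ['bridge', 'chair'] (min_width=12, slack=5)
Line 3: ['island', 'snow', 'the'] (min_width=15, slack=2)
Line 4: ['desert', 'that'] (min_width=11, slack=6)
Line 5: ['island', 'south'] (min_width=12, slack=5)
Line 6: ['glass', 'sand'] (min_width=10, slack=7)
Line 7: ['journey', 'cheese'] (min_width=14, slack=3)
Line 8: ['letter'] (min_width=6, slack=11)

Answer: 8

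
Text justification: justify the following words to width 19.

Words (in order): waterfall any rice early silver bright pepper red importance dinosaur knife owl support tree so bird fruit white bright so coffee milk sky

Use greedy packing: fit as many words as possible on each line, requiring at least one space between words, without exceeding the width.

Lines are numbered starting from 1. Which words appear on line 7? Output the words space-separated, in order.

Answer: white bright so

Derivation:
Line 1: ['waterfall', 'any', 'rice'] (min_width=18, slack=1)
Line 2: ['early', 'silver', 'bright'] (min_width=19, slack=0)
Line 3: ['pepper', 'red'] (min_width=10, slack=9)
Line 4: ['importance', 'dinosaur'] (min_width=19, slack=0)
Line 5: ['knife', 'owl', 'support'] (min_width=17, slack=2)
Line 6: ['tree', 'so', 'bird', 'fruit'] (min_width=18, slack=1)
Line 7: ['white', 'bright', 'so'] (min_width=15, slack=4)
Line 8: ['coffee', 'milk', 'sky'] (min_width=15, slack=4)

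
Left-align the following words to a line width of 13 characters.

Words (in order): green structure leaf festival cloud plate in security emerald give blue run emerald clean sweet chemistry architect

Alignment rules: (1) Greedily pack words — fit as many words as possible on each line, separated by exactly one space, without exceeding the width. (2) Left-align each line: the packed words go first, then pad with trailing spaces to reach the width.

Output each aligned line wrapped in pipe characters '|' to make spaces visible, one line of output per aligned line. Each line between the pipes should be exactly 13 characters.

Answer: |green        |
|structure    |
|leaf festival|
|cloud plate  |
|in security  |
|emerald give |
|blue run     |
|emerald clean|
|sweet        |
|chemistry    |
|architect    |

Derivation:
Line 1: ['green'] (min_width=5, slack=8)
Line 2: ['structure'] (min_width=9, slack=4)
Line 3: ['leaf', 'festival'] (min_width=13, slack=0)
Line 4: ['cloud', 'plate'] (min_width=11, slack=2)
Line 5: ['in', 'security'] (min_width=11, slack=2)
Line 6: ['emerald', 'give'] (min_width=12, slack=1)
Line 7: ['blue', 'run'] (min_width=8, slack=5)
Line 8: ['emerald', 'clean'] (min_width=13, slack=0)
Line 9: ['sweet'] (min_width=5, slack=8)
Line 10: ['chemistry'] (min_width=9, slack=4)
Line 11: ['architect'] (min_width=9, slack=4)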